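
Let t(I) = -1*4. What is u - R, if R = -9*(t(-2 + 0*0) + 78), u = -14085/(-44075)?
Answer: 5873607/8815 ≈ 666.32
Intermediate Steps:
u = 2817/8815 (u = -14085*(-1/44075) = 2817/8815 ≈ 0.31957)
t(I) = -4
R = -666 (R = -9*(-4 + 78) = -9*74 = -666)
u - R = 2817/8815 - 1*(-666) = 2817/8815 + 666 = 5873607/8815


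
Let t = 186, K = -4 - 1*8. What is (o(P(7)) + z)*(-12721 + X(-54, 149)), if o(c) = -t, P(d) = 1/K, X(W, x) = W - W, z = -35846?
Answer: 458363072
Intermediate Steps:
X(W, x) = 0
K = -12 (K = -4 - 8 = -12)
P(d) = -1/12 (P(d) = 1/(-12) = -1/12)
o(c) = -186 (o(c) = -1*186 = -186)
(o(P(7)) + z)*(-12721 + X(-54, 149)) = (-186 - 35846)*(-12721 + 0) = -36032*(-12721) = 458363072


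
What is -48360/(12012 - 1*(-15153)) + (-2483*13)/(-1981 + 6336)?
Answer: -5576753/606685 ≈ -9.1922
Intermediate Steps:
-48360/(12012 - 1*(-15153)) + (-2483*13)/(-1981 + 6336) = -48360/(12012 + 15153) - 32279/4355 = -48360/27165 - 32279*1/4355 = -48360*1/27165 - 2483/335 = -3224/1811 - 2483/335 = -5576753/606685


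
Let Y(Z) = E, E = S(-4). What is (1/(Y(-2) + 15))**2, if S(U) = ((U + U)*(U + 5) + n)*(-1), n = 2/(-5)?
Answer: 25/13689 ≈ 0.0018263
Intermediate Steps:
n = -2/5 (n = 2*(-1/5) = -2/5 ≈ -0.40000)
S(U) = 2/5 - 2*U*(5 + U) (S(U) = ((U + U)*(U + 5) - 2/5)*(-1) = ((2*U)*(5 + U) - 2/5)*(-1) = (2*U*(5 + U) - 2/5)*(-1) = (-2/5 + 2*U*(5 + U))*(-1) = 2/5 - 2*U*(5 + U))
E = 42/5 (E = 2/5 - 10*(-4) - 2*(-4)**2 = 2/5 + 40 - 2*16 = 2/5 + 40 - 32 = 42/5 ≈ 8.4000)
Y(Z) = 42/5
(1/(Y(-2) + 15))**2 = (1/(42/5 + 15))**2 = (1/(117/5))**2 = (5/117)**2 = 25/13689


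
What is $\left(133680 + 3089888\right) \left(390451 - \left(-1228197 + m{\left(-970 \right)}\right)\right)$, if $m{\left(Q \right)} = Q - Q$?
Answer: $5217821896064$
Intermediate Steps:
$m{\left(Q \right)} = 0$
$\left(133680 + 3089888\right) \left(390451 - \left(-1228197 + m{\left(-970 \right)}\right)\right) = \left(133680 + 3089888\right) \left(390451 + \left(1228197 - 0\right)\right) = 3223568 \left(390451 + \left(1228197 + 0\right)\right) = 3223568 \left(390451 + 1228197\right) = 3223568 \cdot 1618648 = 5217821896064$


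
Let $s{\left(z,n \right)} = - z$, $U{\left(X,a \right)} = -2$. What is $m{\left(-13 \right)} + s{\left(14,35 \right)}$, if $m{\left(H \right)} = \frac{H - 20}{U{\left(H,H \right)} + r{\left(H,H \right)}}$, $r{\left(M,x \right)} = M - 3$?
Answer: $- \frac{73}{6} \approx -12.167$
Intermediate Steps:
$r{\left(M,x \right)} = -3 + M$ ($r{\left(M,x \right)} = M - 3 = -3 + M$)
$m{\left(H \right)} = \frac{-20 + H}{-5 + H}$ ($m{\left(H \right)} = \frac{H - 20}{-2 + \left(-3 + H\right)} = \frac{-20 + H}{-5 + H}$)
$m{\left(-13 \right)} + s{\left(14,35 \right)} = \frac{-20 - 13}{-5 - 13} - 14 = \frac{1}{-18} \left(-33\right) - 14 = \left(- \frac{1}{18}\right) \left(-33\right) - 14 = \frac{11}{6} - 14 = - \frac{73}{6}$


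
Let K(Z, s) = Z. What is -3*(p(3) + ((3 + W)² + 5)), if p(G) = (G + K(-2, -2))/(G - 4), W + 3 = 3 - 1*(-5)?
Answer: -204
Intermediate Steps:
W = 5 (W = -3 + (3 - 1*(-5)) = -3 + (3 + 5) = -3 + 8 = 5)
p(G) = (-2 + G)/(-4 + G) (p(G) = (G - 2)/(G - 4) = (-2 + G)/(-4 + G))
-3*(p(3) + ((3 + W)² + 5)) = -3*((-2 + 3)/(-4 + 3) + ((3 + 5)² + 5)) = -3*(1/(-1) + (8² + 5)) = -3*(-1*1 + (64 + 5)) = -3*(-1 + 69) = -3*68 = -204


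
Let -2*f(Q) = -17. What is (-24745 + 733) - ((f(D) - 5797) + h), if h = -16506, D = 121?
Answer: -3435/2 ≈ -1717.5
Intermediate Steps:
f(Q) = 17/2 (f(Q) = -½*(-17) = 17/2)
(-24745 + 733) - ((f(D) - 5797) + h) = (-24745 + 733) - ((17/2 - 5797) - 16506) = -24012 - (-11577/2 - 16506) = -24012 - 1*(-44589/2) = -24012 + 44589/2 = -3435/2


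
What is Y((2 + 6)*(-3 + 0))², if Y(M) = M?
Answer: 576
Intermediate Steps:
Y((2 + 6)*(-3 + 0))² = ((2 + 6)*(-3 + 0))² = (8*(-3))² = (-24)² = 576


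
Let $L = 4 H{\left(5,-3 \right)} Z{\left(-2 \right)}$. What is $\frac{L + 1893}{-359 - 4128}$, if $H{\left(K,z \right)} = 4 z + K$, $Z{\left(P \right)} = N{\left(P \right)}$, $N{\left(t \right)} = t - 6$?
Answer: $- \frac{2117}{4487} \approx -0.47181$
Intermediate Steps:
$N{\left(t \right)} = -6 + t$ ($N{\left(t \right)} = t - 6 = -6 + t$)
$Z{\left(P \right)} = -6 + P$
$H{\left(K,z \right)} = K + 4 z$
$L = 224$ ($L = 4 \left(5 + 4 \left(-3\right)\right) \left(-6 - 2\right) = 4 \left(5 - 12\right) \left(-8\right) = 4 \left(-7\right) \left(-8\right) = \left(-28\right) \left(-8\right) = 224$)
$\frac{L + 1893}{-359 - 4128} = \frac{224 + 1893}{-359 - 4128} = \frac{2117}{-359 - 4128} = \frac{2117}{-4487} = 2117 \left(- \frac{1}{4487}\right) = - \frac{2117}{4487}$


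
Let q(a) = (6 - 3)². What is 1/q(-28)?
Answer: ⅑ ≈ 0.11111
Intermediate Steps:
q(a) = 9 (q(a) = 3² = 9)
1/q(-28) = 1/9 = ⅑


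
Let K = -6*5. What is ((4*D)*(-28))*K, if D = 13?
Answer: 43680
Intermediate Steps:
K = -30
((4*D)*(-28))*K = ((4*13)*(-28))*(-30) = (52*(-28))*(-30) = -1456*(-30) = 43680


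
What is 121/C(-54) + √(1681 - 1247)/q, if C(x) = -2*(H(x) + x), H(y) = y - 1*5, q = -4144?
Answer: 121/226 - √434/4144 ≈ 0.53037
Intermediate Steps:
H(y) = -5 + y (H(y) = y - 5 = -5 + y)
C(x) = 10 - 4*x (C(x) = -2*((-5 + x) + x) = -2*(-5 + 2*x) = 10 - 4*x)
121/C(-54) + √(1681 - 1247)/q = 121/(10 - 4*(-54)) + √(1681 - 1247)/(-4144) = 121/(10 + 216) + √434*(-1/4144) = 121/226 - √434/4144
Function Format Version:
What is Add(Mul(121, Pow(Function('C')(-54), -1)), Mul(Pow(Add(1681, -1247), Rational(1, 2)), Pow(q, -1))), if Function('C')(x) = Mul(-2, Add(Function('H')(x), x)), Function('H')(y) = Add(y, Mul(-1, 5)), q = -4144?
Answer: Add(Rational(121, 226), Mul(Rational(-1, 4144), Pow(434, Rational(1, 2)))) ≈ 0.53037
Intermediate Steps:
Function('H')(y) = Add(-5, y) (Function('H')(y) = Add(y, -5) = Add(-5, y))
Function('C')(x) = Add(10, Mul(-4, x)) (Function('C')(x) = Mul(-2, Add(Add(-5, x), x)) = Mul(-2, Add(-5, Mul(2, x))) = Add(10, Mul(-4, x)))
Add(Mul(121, Pow(Function('C')(-54), -1)), Mul(Pow(Add(1681, -1247), Rational(1, 2)), Pow(q, -1))) = Add(Mul(121, Pow(Add(10, Mul(-4, -54)), -1)), Mul(Pow(Add(1681, -1247), Rational(1, 2)), Pow(-4144, -1))) = Add(Mul(121, Pow(Add(10, 216), -1)), Mul(Pow(434, Rational(1, 2)), Rational(-1, 4144))) = Add(Mul(121, Pow(226, -1)), Mul(Rational(-1, 4144), Pow(434, Rational(1, 2)))) = Add(Mul(121, Rational(1, 226)), Mul(Rational(-1, 4144), Pow(434, Rational(1, 2)))) = Add(Rational(121, 226), Mul(Rational(-1, 4144), Pow(434, Rational(1, 2))))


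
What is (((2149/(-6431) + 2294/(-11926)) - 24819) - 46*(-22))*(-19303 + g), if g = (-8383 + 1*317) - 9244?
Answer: 33426654403060995/38348053 ≈ 8.7166e+8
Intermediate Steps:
g = -17310 (g = (-8383 + 317) - 9244 = -8066 - 9244 = -17310)
(((2149/(-6431) + 2294/(-11926)) - 24819) - 46*(-22))*(-19303 + g) = (((2149/(-6431) + 2294/(-11926)) - 24819) - 46*(-22))*(-19303 - 17310) = (((2149*(-1/6431) + 2294*(-1/11926)) - 24819) + 1012)*(-36613) = (((-2149/6431 - 1147/5963) - 24819) + 1012)*(-36613) = ((-20190844/38348053 - 24819) + 1012)*(-36613) = (-951780518251/38348053 + 1012)*(-36613) = -912972288615/38348053*(-36613) = 33426654403060995/38348053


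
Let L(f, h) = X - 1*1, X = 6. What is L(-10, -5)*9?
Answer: 45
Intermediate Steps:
L(f, h) = 5 (L(f, h) = 6 - 1*1 = 6 - 1 = 5)
L(-10, -5)*9 = 5*9 = 45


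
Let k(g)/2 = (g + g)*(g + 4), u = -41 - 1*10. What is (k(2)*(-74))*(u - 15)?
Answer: 234432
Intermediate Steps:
u = -51 (u = -41 - 10 = -51)
k(g) = 4*g*(4 + g) (k(g) = 2*((g + g)*(g + 4)) = 2*((2*g)*(4 + g)) = 2*(2*g*(4 + g)) = 4*g*(4 + g))
(k(2)*(-74))*(u - 15) = ((4*2*(4 + 2))*(-74))*(-51 - 15) = ((4*2*6)*(-74))*(-66) = (48*(-74))*(-66) = -3552*(-66) = 234432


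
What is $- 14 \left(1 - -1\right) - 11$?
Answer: $-39$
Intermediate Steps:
$- 14 \left(1 - -1\right) - 11 = - 14 \left(1 + 1\right) - 11 = \left(-14\right) 2 - 11 = -28 - 11 = -39$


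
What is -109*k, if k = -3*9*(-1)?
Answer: -2943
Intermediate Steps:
k = 27 (k = -27*(-1) = 27)
-109*k = -109*27 = -2943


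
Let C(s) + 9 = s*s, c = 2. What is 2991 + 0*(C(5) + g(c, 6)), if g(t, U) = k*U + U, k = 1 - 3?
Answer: 2991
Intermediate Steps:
C(s) = -9 + s**2 (C(s) = -9 + s*s = -9 + s**2)
k = -2
g(t, U) = -U (g(t, U) = -2*U + U = -U)
2991 + 0*(C(5) + g(c, 6)) = 2991 + 0*((-9 + 5**2) - 1*6) = 2991 + 0*((-9 + 25) - 6) = 2991 + 0*(16 - 6) = 2991 + 0*10 = 2991 + 0 = 2991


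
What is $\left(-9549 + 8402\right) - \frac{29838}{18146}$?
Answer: $- \frac{10421650}{9073} \approx -1148.6$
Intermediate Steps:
$\left(-9549 + 8402\right) - \frac{29838}{18146} = -1147 - \frac{14919}{9073} = - \frac{10421650}{9073}$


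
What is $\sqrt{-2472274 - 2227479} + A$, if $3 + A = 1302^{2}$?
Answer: $1695201 + i \sqrt{4699753} \approx 1.6952 \cdot 10^{6} + 2167.9 i$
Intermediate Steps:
$A = 1695201$ ($A = -3 + 1302^{2} = -3 + 1695204 = 1695201$)
$\sqrt{-2472274 - 2227479} + A = \sqrt{-2472274 - 2227479} + 1695201 = \sqrt{-4699753} + 1695201 = i \sqrt{4699753} + 1695201 = 1695201 + i \sqrt{4699753}$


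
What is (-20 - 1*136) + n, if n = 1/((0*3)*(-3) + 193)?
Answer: -30107/193 ≈ -155.99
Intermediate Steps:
n = 1/193 (n = 1/(0*(-3) + 193) = 1/(0 + 193) = 1/193 ≈ 0.0051813)
(-20 - 1*136) + n = (-20 - 1*136) + 1/193 = (-20 - 136) + 1/193 = -156 + 1/193 = -30107/193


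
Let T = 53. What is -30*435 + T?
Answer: -12997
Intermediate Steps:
-30*435 + T = -30*435 + 53 = -13050 + 53 = -12997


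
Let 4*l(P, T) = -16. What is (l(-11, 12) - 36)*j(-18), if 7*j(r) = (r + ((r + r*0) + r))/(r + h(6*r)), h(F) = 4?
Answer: -1080/49 ≈ -22.041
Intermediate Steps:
l(P, T) = -4 (l(P, T) = (¼)*(-16) = -4)
j(r) = 3*r/(7*(4 + r)) (j(r) = ((r + ((r + r*0) + r))/(r + 4))/7 = ((r + ((r + 0) + r))/(4 + r))/7 = ((r + (r + r))/(4 + r))/7 = ((r + 2*r)/(4 + r))/7 = ((3*r)/(4 + r))/7 = (3*r/(4 + r))/7 = 3*r/(7*(4 + r)))
(l(-11, 12) - 36)*j(-18) = (-4 - 36)*((3/7)*(-18)/(4 - 18)) = -120*(-18)/(7*(-14)) = -120*(-18)*(-1)/(7*14) = -40*27/49 = -1080/49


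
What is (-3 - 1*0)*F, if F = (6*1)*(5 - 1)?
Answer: -72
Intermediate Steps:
F = 24 (F = 6*4 = 24)
(-3 - 1*0)*F = (-3 - 1*0)*24 = (-3 + 0)*24 = -3*24 = -72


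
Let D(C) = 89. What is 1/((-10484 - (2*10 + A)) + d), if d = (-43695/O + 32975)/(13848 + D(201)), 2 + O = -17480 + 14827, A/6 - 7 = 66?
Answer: -822283/8995474090 ≈ -9.1411e-5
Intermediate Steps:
A = 438 (A = 42 + 6*66 = 42 + 396 = 438)
O = -2655 (O = -2 + (-17480 + 14827) = -2 - 2653 = -2655)
d = 1946496/822283 (d = (-43695/(-2655) + 32975)/(13848 + 89) = (-43695*(-1/2655) + 32975)/13937 = (971/59 + 32975)*(1/13937) = (1946496/59)*(1/13937) = 1946496/822283 ≈ 2.3672)
1/((-10484 - (2*10 + A)) + d) = 1/((-10484 - (2*10 + 438)) + 1946496/822283) = 1/((-10484 - (20 + 438)) + 1946496/822283) = 1/((-10484 - 1*458) + 1946496/822283) = 1/((-10484 - 458) + 1946496/822283) = 1/(-10942 + 1946496/822283) = 1/(-8995474090/822283) = -822283/8995474090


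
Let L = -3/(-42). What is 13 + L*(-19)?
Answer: 163/14 ≈ 11.643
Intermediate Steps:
L = 1/14 (L = -3*(-1/42) = 1/14 ≈ 0.071429)
13 + L*(-19) = 13 + (1/14)*(-19) = 13 - 19/14 = 163/14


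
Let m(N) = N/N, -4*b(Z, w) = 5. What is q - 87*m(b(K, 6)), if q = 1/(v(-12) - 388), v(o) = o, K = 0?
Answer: -34801/400 ≈ -87.002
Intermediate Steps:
q = -1/400 (q = 1/(-12 - 388) = 1/(-400) = -1/400 ≈ -0.0025000)
b(Z, w) = -5/4 (b(Z, w) = -¼*5 = -5/4)
m(N) = 1
q - 87*m(b(K, 6)) = -1/400 - 87*1 = -1/400 - 87 = -34801/400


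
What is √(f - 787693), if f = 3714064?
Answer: √2926371 ≈ 1710.7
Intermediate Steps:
√(f - 787693) = √(3714064 - 787693) = √2926371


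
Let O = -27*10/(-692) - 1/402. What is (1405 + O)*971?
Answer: 47452329166/34773 ≈ 1.3646e+6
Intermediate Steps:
O = 13481/34773 (O = -270*(-1/692) - 1*1/402 = 135/346 - 1/402 = 13481/34773 ≈ 0.38769)
(1405 + O)*971 = (1405 + 13481/34773)*971 = (48869546/34773)*971 = 47452329166/34773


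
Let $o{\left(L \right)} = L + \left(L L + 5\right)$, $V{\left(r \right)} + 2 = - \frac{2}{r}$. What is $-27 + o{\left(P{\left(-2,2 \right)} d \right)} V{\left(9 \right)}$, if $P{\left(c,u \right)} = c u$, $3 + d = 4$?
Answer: $- \frac{583}{9} \approx -64.778$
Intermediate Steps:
$d = 1$ ($d = -3 + 4 = 1$)
$V{\left(r \right)} = -2 - \frac{2}{r}$
$o{\left(L \right)} = 5 + L + L^{2}$ ($o{\left(L \right)} = L + \left(L^{2} + 5\right) = L + \left(5 + L^{2}\right) = 5 + L + L^{2}$)
$-27 + o{\left(P{\left(-2,2 \right)} d \right)} V{\left(9 \right)} = -27 + \left(5 + \left(-2\right) 2 \cdot 1 + \left(\left(-2\right) 2 \cdot 1\right)^{2}\right) \left(-2 - \frac{2}{9}\right) = -27 + \left(5 - 4 + \left(\left(-4\right) 1\right)^{2}\right) \left(-2 - \frac{2}{9}\right) = -27 + \left(5 - 4 + \left(-4\right)^{2}\right) \left(-2 - \frac{2}{9}\right) = -27 + \left(5 - 4 + 16\right) \left(- \frac{20}{9}\right) = -27 + 17 \left(- \frac{20}{9}\right) = -27 - \frac{340}{9} = - \frac{583}{9}$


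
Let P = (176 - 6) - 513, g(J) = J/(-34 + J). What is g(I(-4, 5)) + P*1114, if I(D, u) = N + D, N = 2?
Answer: -6877835/18 ≈ -3.8210e+5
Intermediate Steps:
I(D, u) = 2 + D
g(J) = J/(-34 + J)
P = -343 (P = 170 - 513 = -343)
g(I(-4, 5)) + P*1114 = (2 - 4)/(-34 + (2 - 4)) - 343*1114 = -2/(-34 - 2) - 382102 = -2/(-36) - 382102 = -2*(-1/36) - 382102 = 1/18 - 382102 = -6877835/18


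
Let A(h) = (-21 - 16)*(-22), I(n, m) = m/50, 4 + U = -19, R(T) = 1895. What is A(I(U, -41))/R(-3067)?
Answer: 814/1895 ≈ 0.42955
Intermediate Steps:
U = -23 (U = -4 - 19 = -23)
I(n, m) = m/50 (I(n, m) = m*(1/50) = m/50)
A(h) = 814 (A(h) = -37*(-22) = 814)
A(I(U, -41))/R(-3067) = 814/1895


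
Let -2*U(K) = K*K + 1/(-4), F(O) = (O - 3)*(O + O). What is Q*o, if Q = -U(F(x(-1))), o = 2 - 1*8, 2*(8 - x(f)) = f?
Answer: -26226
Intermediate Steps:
x(f) = 8 - f/2
o = -6 (o = 2 - 8 = -6)
F(O) = 2*O*(-3 + O) (F(O) = (-3 + O)*(2*O) = 2*O*(-3 + O))
U(K) = 1/8 - K**2/2 (U(K) = -(K*K + 1/(-4))/2 = -(K**2 - 1/4)/2 = -(-1/4 + K**2)/2 = 1/8 - K**2/2)
Q = 4371 (Q = -(1/8 - 4*(-3 + (8 - 1/2*(-1)))**2*(8 - 1/2*(-1))**2/2) = -(1/8 - 4*(-3 + (8 + 1/2))**2*(8 + 1/2)**2/2) = -(1/8 - 289*(-3 + 17/2)**2/2) = -(1/8 - (2*(17/2)*(11/2))**2/2) = -(1/8 - (187/2)**2/2) = -(1/8 - 1/2*34969/4) = -(1/8 - 34969/8) = -1*(-4371) = 4371)
Q*o = 4371*(-6) = -26226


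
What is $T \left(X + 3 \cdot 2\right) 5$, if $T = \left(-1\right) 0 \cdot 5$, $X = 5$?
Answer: $0$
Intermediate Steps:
$T = 0$ ($T = 0 \cdot 5 = 0$)
$T \left(X + 3 \cdot 2\right) 5 = 0 \left(5 + 3 \cdot 2\right) 5 = 0 \left(5 + 6\right) 5 = 0 \cdot 11 \cdot 5 = 0 \cdot 5 = 0$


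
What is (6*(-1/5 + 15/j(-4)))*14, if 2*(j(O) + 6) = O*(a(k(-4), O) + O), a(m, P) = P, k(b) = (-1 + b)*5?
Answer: 546/5 ≈ 109.20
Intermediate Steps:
k(b) = -5 + 5*b
j(O) = -6 + O² (j(O) = -6 + (O*(O + O))/2 = -6 + (O*(2*O))/2 = -6 + (2*O²)/2 = -6 + O²)
(6*(-1/5 + 15/j(-4)))*14 = (6*(-1/5 + 15/(-6 + (-4)²)))*14 = (6*(-1*⅕ + 15/(-6 + 16)))*14 = (6*(-⅕ + 15/10))*14 = (6*(-⅕ + 15*(⅒)))*14 = (6*(-⅕ + 3/2))*14 = (6*(13/10))*14 = (39/5)*14 = 546/5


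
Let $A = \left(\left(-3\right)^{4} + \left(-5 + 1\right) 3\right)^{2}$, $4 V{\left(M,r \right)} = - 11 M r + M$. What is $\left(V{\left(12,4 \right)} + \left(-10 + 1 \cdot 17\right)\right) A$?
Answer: $-580842$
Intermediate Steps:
$V{\left(M,r \right)} = \frac{M}{4} - \frac{11 M r}{4}$ ($V{\left(M,r \right)} = \frac{- 11 M r + M}{4} = \frac{M - 11 M r}{4} = \frac{M}{4} - \frac{11 M r}{4}$)
$A = 4761$ ($A = \left(81 - 12\right)^{2} = 69^{2} = 4761$)
$\left(V{\left(12,4 \right)} + \left(-10 + 1 \cdot 17\right)\right) A = \left(\frac{1}{4} \cdot 12 \left(1 - 44\right) + \left(-10 + 1 \cdot 17\right)\right) 4761 = \left(\frac{1}{4} \cdot 12 \left(1 - 44\right) + \left(-10 + 17\right)\right) 4761 = \left(\frac{1}{4} \cdot 12 \left(-43\right) + 7\right) 4761 = \left(-129 + 7\right) 4761 = \left(-122\right) 4761 = -580842$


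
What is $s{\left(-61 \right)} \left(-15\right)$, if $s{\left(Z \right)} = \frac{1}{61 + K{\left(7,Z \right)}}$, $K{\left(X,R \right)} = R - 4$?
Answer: $\frac{15}{4} \approx 3.75$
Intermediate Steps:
$K{\left(X,R \right)} = -4 + R$
$s{\left(Z \right)} = \frac{1}{57 + Z}$ ($s{\left(Z \right)} = \frac{1}{61 + \left(-4 + Z\right)} = \frac{1}{57 + Z}$)
$s{\left(-61 \right)} \left(-15\right) = \frac{1}{57 - 61} \left(-15\right) = \frac{1}{-4} \left(-15\right) = \left(- \frac{1}{4}\right) \left(-15\right) = \frac{15}{4}$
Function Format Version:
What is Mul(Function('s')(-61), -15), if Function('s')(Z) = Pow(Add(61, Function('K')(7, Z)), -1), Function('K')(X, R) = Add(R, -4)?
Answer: Rational(15, 4) ≈ 3.7500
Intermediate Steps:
Function('K')(X, R) = Add(-4, R)
Function('s')(Z) = Pow(Add(57, Z), -1) (Function('s')(Z) = Pow(Add(61, Add(-4, Z)), -1) = Pow(Add(57, Z), -1))
Mul(Function('s')(-61), -15) = Mul(Pow(Add(57, -61), -1), -15) = Mul(Pow(-4, -1), -15) = Mul(Rational(-1, 4), -15) = Rational(15, 4)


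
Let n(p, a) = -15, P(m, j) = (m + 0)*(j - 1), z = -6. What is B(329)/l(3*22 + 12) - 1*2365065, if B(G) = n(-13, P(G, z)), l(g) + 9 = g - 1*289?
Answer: -104062857/44 ≈ -2.3651e+6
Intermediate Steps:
l(g) = -298 + g (l(g) = -9 + (g - 1*289) = -9 + (g - 289) = -9 + (-289 + g) = -298 + g)
P(m, j) = m*(-1 + j)
B(G) = -15
B(329)/l(3*22 + 12) - 1*2365065 = -15/(-298 + (3*22 + 12)) - 1*2365065 = -15/(-298 + (66 + 12)) - 2365065 = -15/(-298 + 78) - 2365065 = -15/(-220) - 2365065 = -15*(-1/220) - 2365065 = 3/44 - 2365065 = -104062857/44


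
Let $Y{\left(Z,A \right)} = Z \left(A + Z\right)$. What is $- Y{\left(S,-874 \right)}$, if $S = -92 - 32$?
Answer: $-123752$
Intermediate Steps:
$S = -124$ ($S = -92 - 32 = -124$)
$- Y{\left(S,-874 \right)} = - \left(-124\right) \left(-874 - 124\right) = - \left(-124\right) \left(-998\right) = \left(-1\right) 123752 = -123752$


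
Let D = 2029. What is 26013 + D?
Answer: 28042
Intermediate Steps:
26013 + D = 26013 + 2029 = 28042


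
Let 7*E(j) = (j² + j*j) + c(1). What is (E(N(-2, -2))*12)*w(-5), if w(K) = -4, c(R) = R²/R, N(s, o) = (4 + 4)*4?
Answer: -98352/7 ≈ -14050.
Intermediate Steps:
N(s, o) = 32 (N(s, o) = 8*4 = 32)
c(R) = R
E(j) = ⅐ + 2*j²/7 (E(j) = ((j² + j*j) + 1)/7 = ((j² + j²) + 1)/7 = (2*j² + 1)/7 = (1 + 2*j²)/7 = ⅐ + 2*j²/7)
(E(N(-2, -2))*12)*w(-5) = ((⅐ + (2/7)*32²)*12)*(-4) = ((⅐ + (2/7)*1024)*12)*(-4) = ((⅐ + 2048/7)*12)*(-4) = ((2049/7)*12)*(-4) = (24588/7)*(-4) = -98352/7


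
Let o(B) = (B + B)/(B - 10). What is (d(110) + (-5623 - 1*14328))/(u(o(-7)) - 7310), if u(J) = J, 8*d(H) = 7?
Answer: 2713217/994048 ≈ 2.7295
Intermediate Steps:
d(H) = 7/8 (d(H) = (⅛)*7 = 7/8)
o(B) = 2*B/(-10 + B) (o(B) = (2*B)/(-10 + B) = 2*B/(-10 + B))
(d(110) + (-5623 - 1*14328))/(u(o(-7)) - 7310) = (7/8 + (-5623 - 1*14328))/(2*(-7)/(-10 - 7) - 7310) = (7/8 + (-5623 - 14328))/(2*(-7)/(-17) - 7310) = (7/8 - 19951)/(2*(-7)*(-1/17) - 7310) = -159601/(8*(14/17 - 7310)) = -159601/(8*(-124256/17)) = -159601/8*(-17/124256) = 2713217/994048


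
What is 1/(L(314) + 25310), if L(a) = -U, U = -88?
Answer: 1/25398 ≈ 3.9373e-5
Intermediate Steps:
L(a) = 88 (L(a) = -1*(-88) = 88)
1/(L(314) + 25310) = 1/(88 + 25310) = 1/25398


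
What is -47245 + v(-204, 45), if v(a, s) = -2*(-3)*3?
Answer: -47227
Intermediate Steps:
v(a, s) = 18 (v(a, s) = 6*3 = 18)
-47245 + v(-204, 45) = -47245 + 18 = -47227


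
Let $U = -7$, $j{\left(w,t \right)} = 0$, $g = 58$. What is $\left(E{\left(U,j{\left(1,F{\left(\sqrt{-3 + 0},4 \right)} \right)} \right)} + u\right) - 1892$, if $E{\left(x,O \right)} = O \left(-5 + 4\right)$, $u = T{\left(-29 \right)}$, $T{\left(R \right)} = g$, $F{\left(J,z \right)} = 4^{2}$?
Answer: $-1834$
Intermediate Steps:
$F{\left(J,z \right)} = 16$
$T{\left(R \right)} = 58$
$u = 58$
$E{\left(x,O \right)} = - O$ ($E{\left(x,O \right)} = O \left(-1\right) = - O$)
$\left(E{\left(U,j{\left(1,F{\left(\sqrt{-3 + 0},4 \right)} \right)} \right)} + u\right) - 1892 = \left(\left(-1\right) 0 + 58\right) - 1892 = \left(0 + 58\right) - 1892 = 58 - 1892 = -1834$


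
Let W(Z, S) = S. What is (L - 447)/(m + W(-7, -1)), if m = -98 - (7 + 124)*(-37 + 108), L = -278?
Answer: 29/376 ≈ 0.077128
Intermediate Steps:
m = -9399 (m = -98 - 131*71 = -98 - 1*9301 = -98 - 9301 = -9399)
(L - 447)/(m + W(-7, -1)) = (-278 - 447)/(-9399 - 1) = -725/(-9400) = -725*(-1/9400) = 29/376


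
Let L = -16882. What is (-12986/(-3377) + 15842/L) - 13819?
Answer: -393831280874/28505257 ≈ -13816.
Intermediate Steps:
(-12986/(-3377) + 15842/L) - 13819 = (-12986/(-3377) + 15842/(-16882)) - 13819 = (-12986*(-1/3377) + 15842*(-1/16882)) - 13819 = (12986/3377 - 7921/8441) - 13819 = 82865609/28505257 - 13819 = -393831280874/28505257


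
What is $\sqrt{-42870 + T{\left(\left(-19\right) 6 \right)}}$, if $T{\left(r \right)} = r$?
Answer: $6 i \sqrt{1194} \approx 207.33 i$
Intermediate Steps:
$\sqrt{-42870 + T{\left(\left(-19\right) 6 \right)}} = \sqrt{-42870 - 114} = \sqrt{-42984} = 6 i \sqrt{1194}$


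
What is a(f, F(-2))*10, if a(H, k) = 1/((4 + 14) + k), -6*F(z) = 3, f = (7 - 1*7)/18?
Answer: 4/7 ≈ 0.57143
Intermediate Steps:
f = 0 (f = (7 - 7)*(1/18) = 0*(1/18) = 0)
F(z) = -½ (F(z) = -⅙*3 = -½)
a(H, k) = 1/(18 + k)
a(f, F(-2))*10 = 10/(18 - ½) = 10/(35/2) = (2/35)*10 = 4/7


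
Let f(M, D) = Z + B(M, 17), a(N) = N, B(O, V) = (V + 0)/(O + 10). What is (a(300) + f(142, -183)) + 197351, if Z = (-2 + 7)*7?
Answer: 30048289/152 ≈ 1.9769e+5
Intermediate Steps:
B(O, V) = V/(10 + O)
Z = 35 (Z = 5*7 = 35)
f(M, D) = 35 + 17/(10 + M)
(a(300) + f(142, -183)) + 197351 = (300 + (367 + 35*142)/(10 + 142)) + 197351 = (300 + (367 + 4970)/152) + 197351 = (300 + (1/152)*5337) + 197351 = (300 + 5337/152) + 197351 = 50937/152 + 197351 = 30048289/152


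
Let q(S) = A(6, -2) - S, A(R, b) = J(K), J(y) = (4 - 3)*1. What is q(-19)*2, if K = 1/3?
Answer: 40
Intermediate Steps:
K = ⅓ (K = 1*(⅓) = ⅓ ≈ 0.33333)
J(y) = 1 (J(y) = 1*1 = 1)
A(R, b) = 1
q(S) = 1 - S
q(-19)*2 = (1 - 1*(-19))*2 = (1 + 19)*2 = 20*2 = 40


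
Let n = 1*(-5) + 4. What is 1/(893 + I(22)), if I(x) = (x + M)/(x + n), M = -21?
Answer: 21/18754 ≈ 0.0011198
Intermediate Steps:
n = -1 (n = -5 + 4 = -1)
I(x) = (-21 + x)/(-1 + x) (I(x) = (x - 21)/(x - 1) = (-21 + x)/(-1 + x))
1/(893 + I(22)) = 1/(893 + (-21 + 22)/(-1 + 22)) = 1/(893 + 1/21) = 1/(18754/21) = 21/18754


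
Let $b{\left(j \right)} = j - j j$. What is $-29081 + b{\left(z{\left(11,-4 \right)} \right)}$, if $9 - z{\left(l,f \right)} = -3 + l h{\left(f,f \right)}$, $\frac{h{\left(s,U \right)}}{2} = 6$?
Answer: $-43601$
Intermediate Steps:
$h{\left(s,U \right)} = 12$ ($h{\left(s,U \right)} = 2 \cdot 6 = 12$)
$z{\left(l,f \right)} = 12 - 12 l$ ($z{\left(l,f \right)} = 9 - \left(-3 + l 12\right) = 9 - \left(-3 + 12 l\right) = 12 - 12 l$)
$b{\left(j \right)} = j - j^{2}$
$-29081 + b{\left(z{\left(11,-4 \right)} \right)} = -29081 + \left(12 - 132\right) \left(1 - \left(12 - 132\right)\right) = -29081 - 120 \left(1 - -120\right) = -29081 - 120 \left(1 + 120\right) = -29081 - 14520 = -43601$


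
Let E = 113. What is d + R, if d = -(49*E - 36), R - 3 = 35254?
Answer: 29756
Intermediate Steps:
R = 35257 (R = 3 + 35254 = 35257)
d = -5501 (d = -(49*113 - 36) = -(5537 - 36) = -1*5501 = -5501)
d + R = -5501 + 35257 = 29756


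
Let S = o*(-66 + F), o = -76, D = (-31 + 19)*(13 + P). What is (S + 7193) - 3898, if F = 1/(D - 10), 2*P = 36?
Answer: 1587439/191 ≈ 8311.2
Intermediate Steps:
P = 18 (P = (1/2)*36 = 18)
D = -372 (D = (-31 + 19)*(13 + 18) = -12*31 = -372)
F = -1/382 (F = 1/(-372 - 10) = 1/(-382) = -1/382 ≈ -0.0026178)
S = 958094/191 (S = -76*(-66 - 1/382) = -76*(-25213/382) = 958094/191 ≈ 5016.2)
(S + 7193) - 3898 = (958094/191 + 7193) - 3898 = 2331957/191 - 3898 = 1587439/191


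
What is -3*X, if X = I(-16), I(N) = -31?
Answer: 93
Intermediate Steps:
X = -31
-3*X = -3*(-31) = 93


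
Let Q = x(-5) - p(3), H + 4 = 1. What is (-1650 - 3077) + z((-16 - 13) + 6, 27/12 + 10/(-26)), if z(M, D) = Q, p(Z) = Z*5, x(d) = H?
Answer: -4745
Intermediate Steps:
H = -3 (H = -4 + 1 = -3)
x(d) = -3
p(Z) = 5*Z
Q = -18 (Q = -3 - 5*3 = -3 - 1*15 = -3 - 15 = -18)
z(M, D) = -18
(-1650 - 3077) + z((-16 - 13) + 6, 27/12 + 10/(-26)) = (-1650 - 3077) - 18 = -4727 - 18 = -4745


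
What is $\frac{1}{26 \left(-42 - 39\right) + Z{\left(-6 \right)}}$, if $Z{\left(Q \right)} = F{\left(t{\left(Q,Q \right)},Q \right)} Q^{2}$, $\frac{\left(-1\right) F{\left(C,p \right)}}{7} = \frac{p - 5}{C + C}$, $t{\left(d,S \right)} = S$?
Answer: $- \frac{1}{2337} \approx -0.0004279$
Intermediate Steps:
$F{\left(C,p \right)} = - \frac{7 \left(-5 + p\right)}{2 C}$ ($F{\left(C,p \right)} = - 7 \frac{p - 5}{C + C} = - 7 \frac{-5 + p}{2 C} = - \frac{7 \left(-5 + p\right)}{2 C}$)
$Z{\left(Q \right)} = \frac{7 Q \left(5 - Q\right)}{2}$ ($Z{\left(Q \right)} = \frac{7 \left(5 - Q\right)}{2 Q} Q^{2} = \frac{7 Q \left(5 - Q\right)}{2}$)
$\frac{1}{26 \left(-42 - 39\right) + Z{\left(-6 \right)}} = \frac{1}{26 \left(-42 - 39\right) + \frac{7}{2} \left(-6\right) \left(5 - -6\right)} = \frac{1}{26 \left(-81\right) + \frac{7}{2} \left(-6\right) \left(5 + 6\right)} = \frac{1}{-2106 + \frac{7}{2} \left(-6\right) 11} = \frac{1}{-2106 - 231} = \frac{1}{-2337} = - \frac{1}{2337}$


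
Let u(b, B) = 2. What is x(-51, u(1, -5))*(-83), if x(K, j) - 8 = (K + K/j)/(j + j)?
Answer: 7387/8 ≈ 923.38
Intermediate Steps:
x(K, j) = 8 + (K + K/j)/(2*j) (x(K, j) = 8 + (K + K/j)/(j + j) = 8 + (K + K/j)/((2*j)) = 8 + (K + K/j)*(1/(2*j)) = 8 + (K + K/j)/(2*j))
x(-51, u(1, -5))*(-83) = (8 + (½)*(-51)/2 + (½)*(-51)/2²)*(-83) = (8 + (½)*(-51)*(½) + (½)*(-51)*(¼))*(-83) = (8 - 51/4 - 51/8)*(-83) = -89/8*(-83) = 7387/8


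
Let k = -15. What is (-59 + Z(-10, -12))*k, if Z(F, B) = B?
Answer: 1065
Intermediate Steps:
(-59 + Z(-10, -12))*k = (-59 - 12)*(-15) = -71*(-15) = 1065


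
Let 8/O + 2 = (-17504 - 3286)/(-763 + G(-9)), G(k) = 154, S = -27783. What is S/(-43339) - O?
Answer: 3959777/10097987 ≈ 0.39214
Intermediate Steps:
O = 58/233 (O = 8/(-2 + (-17504 - 3286)/(-763 + 154)) = 8/(-2 - 20790/(-609)) = 8/(-2 - 20790*(-1/609)) = 8/(-2 + 990/29) = 8/(932/29) = 8*(29/932) = 58/233 ≈ 0.24893)
S/(-43339) - O = -27783/(-43339) - 1*58/233 = -27783*(-1/43339) - 58/233 = 27783/43339 - 58/233 = 3959777/10097987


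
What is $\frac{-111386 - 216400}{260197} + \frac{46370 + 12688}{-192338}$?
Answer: $- \frac{2306247591}{1471934429} \approx -1.5668$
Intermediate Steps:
$\frac{-111386 - 216400}{260197} + \frac{46370 + 12688}{-192338} = \left(-327786\right) \frac{1}{260197} + 59058 \left(- \frac{1}{192338}\right) = - \frac{327786}{260197} - \frac{1737}{5657} = - \frac{2306247591}{1471934429}$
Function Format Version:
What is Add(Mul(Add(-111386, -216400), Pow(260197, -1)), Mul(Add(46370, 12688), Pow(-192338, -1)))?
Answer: Rational(-2306247591, 1471934429) ≈ -1.5668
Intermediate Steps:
Add(Mul(Add(-111386, -216400), Pow(260197, -1)), Mul(Add(46370, 12688), Pow(-192338, -1))) = Add(Mul(-327786, Rational(1, 260197)), Mul(59058, Rational(-1, 192338))) = Add(Rational(-327786, 260197), Rational(-1737, 5657)) = Rational(-2306247591, 1471934429)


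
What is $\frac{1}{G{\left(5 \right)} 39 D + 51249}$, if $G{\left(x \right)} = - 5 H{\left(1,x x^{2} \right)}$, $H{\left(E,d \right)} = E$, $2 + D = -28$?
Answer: $\frac{1}{57099} \approx 1.7513 \cdot 10^{-5}$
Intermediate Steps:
$D = -30$ ($D = -2 - 28 = -30$)
$G{\left(x \right)} = -5$ ($G{\left(x \right)} = \left(-5\right) 1 = -5$)
$\frac{1}{G{\left(5 \right)} 39 D + 51249} = \frac{1}{\left(-5\right) 39 \left(-30\right) + 51249} = \frac{1}{\left(-195\right) \left(-30\right) + 51249} = \frac{1}{5850 + 51249} = \frac{1}{57099}$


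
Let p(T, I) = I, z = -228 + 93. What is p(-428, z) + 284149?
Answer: 284014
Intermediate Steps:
z = -135
p(-428, z) + 284149 = -135 + 284149 = 284014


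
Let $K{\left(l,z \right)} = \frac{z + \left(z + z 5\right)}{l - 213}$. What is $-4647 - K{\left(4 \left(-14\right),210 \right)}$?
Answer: $- \frac{1248573}{269} \approx -4641.5$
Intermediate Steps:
$K{\left(l,z \right)} = \frac{7 z}{-213 + l}$ ($K{\left(l,z \right)} = \frac{z + \left(z + 5 z\right)}{-213 + l} = \frac{z + 6 z}{-213 + l} = \frac{7 z}{-213 + l}$)
$-4647 - K{\left(4 \left(-14\right),210 \right)} = -4647 - 7 \cdot 210 \frac{1}{-213 + 4 \left(-14\right)} = -4647 - 7 \cdot 210 \frac{1}{-213 - 56} = -4647 - 7 \cdot 210 \frac{1}{-269} = -4647 - 7 \cdot 210 \left(- \frac{1}{269}\right) = -4647 - - \frac{1470}{269} = -4647 + \frac{1470}{269} = - \frac{1248573}{269}$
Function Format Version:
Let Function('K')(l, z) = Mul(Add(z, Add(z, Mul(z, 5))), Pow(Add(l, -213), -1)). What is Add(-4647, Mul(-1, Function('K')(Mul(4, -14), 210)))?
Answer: Rational(-1248573, 269) ≈ -4641.5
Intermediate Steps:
Function('K')(l, z) = Mul(7, z, Pow(Add(-213, l), -1)) (Function('K')(l, z) = Mul(Add(z, Add(z, Mul(5, z))), Pow(Add(-213, l), -1)) = Mul(Add(z, Mul(6, z)), Pow(Add(-213, l), -1)) = Mul(Mul(7, z), Pow(Add(-213, l), -1)) = Mul(7, z, Pow(Add(-213, l), -1)))
Add(-4647, Mul(-1, Function('K')(Mul(4, -14), 210))) = Add(-4647, Mul(-1, Mul(7, 210, Pow(Add(-213, Mul(4, -14)), -1)))) = Add(-4647, Mul(-1, Mul(7, 210, Pow(Add(-213, -56), -1)))) = Add(-4647, Mul(-1, Mul(7, 210, Pow(-269, -1)))) = Add(-4647, Mul(-1, Mul(7, 210, Rational(-1, 269)))) = Add(-4647, Mul(-1, Rational(-1470, 269))) = Add(-4647, Rational(1470, 269)) = Rational(-1248573, 269)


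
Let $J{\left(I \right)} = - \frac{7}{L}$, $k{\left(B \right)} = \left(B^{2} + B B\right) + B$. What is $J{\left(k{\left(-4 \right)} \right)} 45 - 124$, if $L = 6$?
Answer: $- \frac{353}{2} \approx -176.5$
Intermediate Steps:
$k{\left(B \right)} = B + 2 B^{2}$ ($k{\left(B \right)} = \left(B^{2} + B^{2}\right) + B = 2 B^{2} + B = B + 2 B^{2}$)
$J{\left(I \right)} = - \frac{7}{6}$
$J{\left(k{\left(-4 \right)} \right)} 45 - 124 = \left(- \frac{7}{6}\right) 45 - 124 = - \frac{105}{2} - 124 = - \frac{353}{2}$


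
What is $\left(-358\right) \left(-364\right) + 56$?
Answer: $130368$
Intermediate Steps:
$\left(-358\right) \left(-364\right) + 56 = 130312 + 56 = 130368$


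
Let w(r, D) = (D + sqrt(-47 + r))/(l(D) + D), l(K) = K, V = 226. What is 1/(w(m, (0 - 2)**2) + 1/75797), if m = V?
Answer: -183850777696/936460337995 + 45961481672*sqrt(179)/936460337995 ≈ 0.46032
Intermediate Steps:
m = 226
w(r, D) = (D + sqrt(-47 + r))/(2*D) (w(r, D) = (D + sqrt(-47 + r))/(D + D) = (D + sqrt(-47 + r))/((2*D)) = (D + sqrt(-47 + r))*(1/(2*D)) = (D + sqrt(-47 + r))/(2*D))
1/(w(m, (0 - 2)**2) + 1/75797) = 1/(((0 - 2)**2 + sqrt(-47 + 226))/(2*((0 - 2)**2)) + 1/75797) = 1/(((-2)**2 + sqrt(179))/(2*((-2)**2)) + 1/75797) = 1/((1/2)*(4 + sqrt(179))/4 + 1/75797) = 1/((1/2)*(1/4)*(4 + sqrt(179)) + 1/75797) = 1/((1/2 + sqrt(179)/8) + 1/75797) = 1/(75799/151594 + sqrt(179)/8)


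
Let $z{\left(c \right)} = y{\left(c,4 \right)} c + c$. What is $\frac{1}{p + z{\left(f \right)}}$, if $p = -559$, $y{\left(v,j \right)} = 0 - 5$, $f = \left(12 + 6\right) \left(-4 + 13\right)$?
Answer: $- \frac{1}{1207} \approx -0.0008285$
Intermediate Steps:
$f = 162$ ($f = 18 \cdot 9 = 162$)
$y{\left(v,j \right)} = -5$
$z{\left(c \right)} = - 4 c$ ($z{\left(c \right)} = - 5 c + c = - 4 c$)
$\frac{1}{p + z{\left(f \right)}} = \frac{1}{-559 - 648} = \frac{1}{-1207} = - \frac{1}{1207}$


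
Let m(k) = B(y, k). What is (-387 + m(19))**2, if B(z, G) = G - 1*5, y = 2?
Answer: 139129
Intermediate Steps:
B(z, G) = -5 + G (B(z, G) = G - 5 = -5 + G)
m(k) = -5 + k
(-387 + m(19))**2 = (-387 + (-5 + 19))**2 = (-387 + 14)**2 = (-373)**2 = 139129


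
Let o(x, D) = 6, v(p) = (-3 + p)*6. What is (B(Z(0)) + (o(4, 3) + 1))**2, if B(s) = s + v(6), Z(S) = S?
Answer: 625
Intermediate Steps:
v(p) = -18 + 6*p
B(s) = 18 + s (B(s) = s + (-18 + 6*6) = s + (-18 + 36) = s + 18 = 18 + s)
(B(Z(0)) + (o(4, 3) + 1))**2 = ((18 + 0) + (6 + 1))**2 = (18 + 7)**2 = 25**2 = 625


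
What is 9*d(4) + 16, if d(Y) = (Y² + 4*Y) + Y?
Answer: 340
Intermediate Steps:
d(Y) = Y² + 5*Y
9*d(4) + 16 = 9*(4*(5 + 4)) + 16 = 9*(4*9) + 16 = 9*36 + 16 = 324 + 16 = 340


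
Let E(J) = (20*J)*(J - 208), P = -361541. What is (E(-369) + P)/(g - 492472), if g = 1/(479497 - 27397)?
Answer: -1761706659900/222646591199 ≈ -7.9126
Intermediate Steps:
g = 1/452100 ≈ 2.2119e-6
E(J) = 20*J*(-208 + J) (E(J) = (20*J)*(-208 + J) = 20*J*(-208 + J))
(E(-369) + P)/(g - 492472) = (20*(-369)*(-208 - 369) - 361541)/(1/452100 - 492472) = (20*(-369)*(-577) - 361541)/(-222646591199/452100) = (4258260 - 361541)*(-452100/222646591199) = 3896719*(-452100/222646591199) = -1761706659900/222646591199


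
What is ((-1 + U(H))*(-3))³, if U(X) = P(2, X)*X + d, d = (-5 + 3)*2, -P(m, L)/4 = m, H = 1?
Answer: 59319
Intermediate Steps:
P(m, L) = -4*m
d = -4 (d = -2*2 = -4)
U(X) = -4 - 8*X (U(X) = (-4*2)*X - 4 = -8*X - 4 = -4 - 8*X)
((-1 + U(H))*(-3))³ = ((-1 + (-4 - 8*1))*(-3))³ = ((-1 + (-4 - 8))*(-3))³ = ((-1 - 12)*(-3))³ = (-13*(-3))³ = 39³ = 59319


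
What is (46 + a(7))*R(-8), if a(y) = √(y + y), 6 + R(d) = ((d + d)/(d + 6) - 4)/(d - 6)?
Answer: -2024/7 - 44*√14/7 ≈ -312.66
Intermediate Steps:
R(d) = -6 + (-4 + 2*d/(6 + d))/(-6 + d) (R(d) = -6 + ((d + d)/(d + 6) - 4)/(d - 6) = -6 + ((2*d)/(6 + d) - 4)/(-6 + d) = -6 + (2*d/(6 + d) - 4)/(-6 + d) = -6 + (-4 + 2*d/(6 + d))/(-6 + d))
a(y) = √2*√y (a(y) = √(2*y) = √2*√y)
(46 + a(7))*R(-8) = (46 + √2*√7)*(2*(96 - 1*(-8) - 3*(-8)²)/(-36 + (-8)²)) = (46 + √14)*(2*(96 + 8 - 3*64)/(-36 + 64)) = (46 + √14)*(2*(96 + 8 - 192)/28) = (46 + √14)*(2*(1/28)*(-88)) = (46 + √14)*(-44/7) = -2024/7 - 44*√14/7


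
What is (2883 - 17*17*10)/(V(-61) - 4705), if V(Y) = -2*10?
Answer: 1/675 ≈ 0.0014815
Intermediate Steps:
V(Y) = -20
(2883 - 17*17*10)/(V(-61) - 4705) = (2883 - 17*17*10)/(-20 - 4705) = (2883 - 289*10)/(-4725) = (2883 - 2890)*(-1/4725) = -7*(-1/4725) = 1/675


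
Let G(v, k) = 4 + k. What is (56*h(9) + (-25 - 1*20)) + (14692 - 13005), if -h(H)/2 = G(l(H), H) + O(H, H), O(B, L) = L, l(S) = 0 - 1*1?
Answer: -822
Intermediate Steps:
l(S) = -1 (l(S) = 0 - 1 = -1)
h(H) = -8 - 4*H (h(H) = -2*((4 + H) + H) = -2*(4 + 2*H) = -8 - 4*H)
(56*h(9) + (-25 - 1*20)) + (14692 - 13005) = (56*(-8 - 4*9) + (-25 - 1*20)) + (14692 - 13005) = (56*(-8 - 36) + (-25 - 20)) + 1687 = (56*(-44) - 45) + 1687 = (-2464 - 45) + 1687 = -2509 + 1687 = -822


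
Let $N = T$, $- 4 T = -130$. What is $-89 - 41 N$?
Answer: $- \frac{2843}{2} \approx -1421.5$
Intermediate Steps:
$T = \frac{65}{2}$ ($T = \left(- \frac{1}{4}\right) \left(-130\right) = \frac{65}{2} \approx 32.5$)
$N = \frac{65}{2} \approx 32.5$
$-89 - 41 N = -89 - \frac{2665}{2} = - \frac{2843}{2}$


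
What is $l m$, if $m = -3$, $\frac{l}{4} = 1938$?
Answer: $-23256$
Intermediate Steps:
$l = 7752$ ($l = 4 \cdot 1938 = 7752$)
$l m = 7752 \left(-3\right) = -23256$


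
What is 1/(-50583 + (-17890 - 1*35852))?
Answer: -1/104325 ≈ -9.5854e-6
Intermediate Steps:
1/(-50583 + (-17890 - 1*35852)) = 1/(-50583 + (-17890 - 35852)) = 1/(-50583 - 53742) = 1/(-104325) = -1/104325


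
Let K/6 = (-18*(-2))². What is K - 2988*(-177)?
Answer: 536652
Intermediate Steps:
K = 7776 (K = 6*(-18*(-2))² = 6*36² = 6*1296 = 7776)
K - 2988*(-177) = 7776 - 2988*(-177) = 7776 + 528876 = 536652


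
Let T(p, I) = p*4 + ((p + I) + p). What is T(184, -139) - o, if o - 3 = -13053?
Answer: 14015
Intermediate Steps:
o = -13050 (o = 3 - 13053 = -13050)
T(p, I) = I + 6*p (T(p, I) = 4*p + ((I + p) + p) = 4*p + (I + 2*p) = I + 6*p)
T(184, -139) - o = (-139 + 6*184) - 1*(-13050) = (-139 + 1104) + 13050 = 965 + 13050 = 14015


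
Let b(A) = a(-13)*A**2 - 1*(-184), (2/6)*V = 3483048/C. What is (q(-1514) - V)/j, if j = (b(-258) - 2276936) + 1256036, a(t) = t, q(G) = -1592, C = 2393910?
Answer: 53077137/62708738440 ≈ 0.00084641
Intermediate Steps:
V = 580508/132995 (V = 3*(3483048/2393910) = 3*(3483048*(1/2393910)) = 3*(580508/398985) = 580508/132995 ≈ 4.3649)
b(A) = 184 - 13*A**2 (b(A) = -13*A**2 - 1*(-184) = -13*A**2 + 184 = 184 - 13*A**2)
j = -1886048 (j = ((184 - 13*(-258)**2) - 2276936) + 1256036 = ((184 - 13*66564) - 2276936) + 1256036 = ((184 - 865332) - 2276936) + 1256036 = (-865148 - 2276936) + 1256036 = -3142084 + 1256036 = -1886048)
(q(-1514) - V)/j = (-1592 - 1*580508/132995)/(-1886048) = (-1592 - 580508/132995)*(-1/1886048) = -212308548/132995*(-1/1886048) = 53077137/62708738440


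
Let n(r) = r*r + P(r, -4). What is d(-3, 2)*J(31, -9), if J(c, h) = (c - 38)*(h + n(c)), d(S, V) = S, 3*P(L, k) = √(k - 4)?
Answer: 19992 + 14*I*√2 ≈ 19992.0 + 19.799*I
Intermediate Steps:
P(L, k) = √(-4 + k)/3 (P(L, k) = √(k - 4)/3 = √(-4 + k)/3)
n(r) = r² + 2*I*√2/3 (n(r) = r*r + √(-4 - 4)/3 = r² + √(-8)/3 = r² + (2*I*√2)/3 = r² + 2*I*√2/3)
J(c, h) = (-38 + c)*(h + c² + 2*I*√2/3) (J(c, h) = (c - 38)*(h + (c² + 2*I*√2/3)) = (-38 + c)*(h + c² + 2*I*√2/3))
d(-3, 2)*J(31, -9) = -3*(31³ - 38*(-9) - 38*31² + 31*(-9) - 76*I*√2/3 + (⅔)*I*31*√2) = -3*(29791 + 342 - 38*961 - 279 - 76*I*√2/3 + 62*I*√2/3) = -3*(29791 + 342 - 36518 - 279 - 76*I*√2/3 + 62*I*√2/3) = -3*(-6664 - 14*I*√2/3) = 19992 + 14*I*√2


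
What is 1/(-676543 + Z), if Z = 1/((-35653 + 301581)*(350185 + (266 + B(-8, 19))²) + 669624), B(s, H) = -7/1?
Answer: -110963382472/75071499667754295 ≈ -1.4781e-6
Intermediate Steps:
B(s, H) = -7 (B(s, H) = -7*1 = -7)
Z = 1/110963382472 (Z = 1/((-35653 + 301581)*(350185 + (266 - 7)²) + 669624) = 1/(265928*(350185 + 259²) + 669624) = 1/(265928*(350185 + 67081) + 669624) = 1/(265928*417266 + 669624) = 1/(110962712848 + 669624) = 1/110963382472 ≈ 9.0120e-12)
1/(-676543 + Z) = 1/(-676543 + 1/110963382472) = 1/(-75071499667754295/110963382472) = -110963382472/75071499667754295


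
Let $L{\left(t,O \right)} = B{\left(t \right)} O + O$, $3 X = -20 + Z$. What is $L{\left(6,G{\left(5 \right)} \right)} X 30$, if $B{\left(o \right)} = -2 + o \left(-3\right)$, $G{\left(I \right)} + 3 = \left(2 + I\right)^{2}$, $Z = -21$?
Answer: $358340$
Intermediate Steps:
$G{\left(I \right)} = -3 + \left(2 + I\right)^{2}$
$B{\left(o \right)} = -2 - 3 o$
$X = - \frac{41}{3}$ ($X = \frac{-20 - 21}{3} = \frac{1}{3} \left(-41\right) = - \frac{41}{3} \approx -13.667$)
$L{\left(t,O \right)} = O + O \left(-2 - 3 t\right)$ ($L{\left(t,O \right)} = \left(-2 - 3 t\right) O + O = O \left(-2 - 3 t\right) + O = O + O \left(-2 - 3 t\right)$)
$L{\left(6,G{\left(5 \right)} \right)} X 30 = - \left(-3 + \left(2 + 5\right)^{2}\right) \left(1 + 3 \cdot 6\right) \left(- \frac{41}{3}\right) 30 = - \left(-3 + 7^{2}\right) \left(1 + 18\right) \left(- \frac{41}{3}\right) 30 = \left(-1\right) \left(-3 + 49\right) 19 \left(- \frac{41}{3}\right) 30 = \left(-1\right) 46 \cdot 19 \left(- \frac{41}{3}\right) 30 = \left(-874\right) \left(- \frac{41}{3}\right) 30 = \frac{35834}{3} \cdot 30 = 358340$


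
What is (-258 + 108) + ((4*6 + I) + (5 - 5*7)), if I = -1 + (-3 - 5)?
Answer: -165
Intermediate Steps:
I = -9 (I = -1 - 8 = -9)
(-258 + 108) + ((4*6 + I) + (5 - 5*7)) = (-258 + 108) + ((4*6 - 9) + (5 - 5*7)) = -150 + ((24 - 9) + (5 - 35)) = -150 + (15 - 30) = -150 - 15 = -165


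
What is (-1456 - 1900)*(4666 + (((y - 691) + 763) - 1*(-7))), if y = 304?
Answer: -16944444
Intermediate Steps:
(-1456 - 1900)*(4666 + (((y - 691) + 763) - 1*(-7))) = (-1456 - 1900)*(4666 + (((304 - 691) + 763) - 1*(-7))) = -3356*(4666 + ((-387 + 763) + 7)) = -3356*(4666 + (376 + 7)) = -3356*(4666 + 383) = -3356*5049 = -16944444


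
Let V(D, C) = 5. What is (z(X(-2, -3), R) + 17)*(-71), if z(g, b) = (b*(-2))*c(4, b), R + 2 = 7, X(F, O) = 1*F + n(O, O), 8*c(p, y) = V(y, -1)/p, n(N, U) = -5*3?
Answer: -17537/16 ≈ -1096.1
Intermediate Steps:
n(N, U) = -15
c(p, y) = 5/(8*p) (c(p, y) = (5/p)/8 = 5/(8*p))
X(F, O) = -15 + F (X(F, O) = 1*F - 15 = F - 15 = -15 + F)
R = 5 (R = -2 + 7 = 5)
z(g, b) = -5*b/16 (z(g, b) = (b*(-2))*((5/8)/4) = (-2*b)*((5/8)*(¼)) = -2*b*(5/32) = -5*b/16)
(z(X(-2, -3), R) + 17)*(-71) = (-5/16*5 + 17)*(-71) = (-25/16 + 17)*(-71) = (247/16)*(-71) = -17537/16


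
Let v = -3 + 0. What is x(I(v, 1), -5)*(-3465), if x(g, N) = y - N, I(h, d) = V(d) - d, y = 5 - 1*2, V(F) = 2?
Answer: -27720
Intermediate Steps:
v = -3
y = 3 (y = 5 - 2 = 3)
I(h, d) = 2 - d
x(g, N) = 3 - N
x(I(v, 1), -5)*(-3465) = (3 - 1*(-5))*(-3465) = (3 + 5)*(-3465) = 8*(-3465) = -27720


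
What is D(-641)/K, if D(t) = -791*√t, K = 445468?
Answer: -791*I*√641/445468 ≈ -0.044956*I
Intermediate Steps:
D(-641)/K = -791*I*√641/445468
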